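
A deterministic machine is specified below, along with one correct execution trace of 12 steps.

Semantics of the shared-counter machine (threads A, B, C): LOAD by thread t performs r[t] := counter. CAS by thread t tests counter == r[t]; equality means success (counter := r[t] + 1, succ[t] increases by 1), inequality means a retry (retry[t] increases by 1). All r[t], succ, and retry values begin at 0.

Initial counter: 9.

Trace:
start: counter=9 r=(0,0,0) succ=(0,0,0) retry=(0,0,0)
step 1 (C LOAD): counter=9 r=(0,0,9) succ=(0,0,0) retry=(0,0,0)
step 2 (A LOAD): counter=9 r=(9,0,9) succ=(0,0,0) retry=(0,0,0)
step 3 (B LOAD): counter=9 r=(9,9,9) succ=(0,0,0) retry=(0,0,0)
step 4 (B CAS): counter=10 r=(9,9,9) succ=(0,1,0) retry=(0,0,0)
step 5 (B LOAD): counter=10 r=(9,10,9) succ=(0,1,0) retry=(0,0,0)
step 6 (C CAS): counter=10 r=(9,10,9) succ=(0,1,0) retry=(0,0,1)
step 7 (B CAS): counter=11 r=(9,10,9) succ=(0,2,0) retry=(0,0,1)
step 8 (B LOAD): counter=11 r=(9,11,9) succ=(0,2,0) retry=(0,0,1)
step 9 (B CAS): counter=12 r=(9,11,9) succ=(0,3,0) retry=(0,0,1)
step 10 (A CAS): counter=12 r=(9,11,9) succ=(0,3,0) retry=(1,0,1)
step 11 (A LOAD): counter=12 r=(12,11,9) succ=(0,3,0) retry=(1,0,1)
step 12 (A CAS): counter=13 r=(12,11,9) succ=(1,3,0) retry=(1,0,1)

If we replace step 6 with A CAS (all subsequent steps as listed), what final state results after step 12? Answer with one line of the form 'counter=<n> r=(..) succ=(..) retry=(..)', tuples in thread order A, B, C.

(re-executing from step 6 with the substitution; state before step 6: counter=10 r=(9,10,9) succ=(0,1,0) retry=(0,0,0))
step 6 (A CAS): counter=10 r=(9,10,9) succ=(0,1,0) retry=(1,0,0)
step 7 (B CAS): counter=11 r=(9,10,9) succ=(0,2,0) retry=(1,0,0)
step 8 (B LOAD): counter=11 r=(9,11,9) succ=(0,2,0) retry=(1,0,0)
step 9 (B CAS): counter=12 r=(9,11,9) succ=(0,3,0) retry=(1,0,0)
step 10 (A CAS): counter=12 r=(9,11,9) succ=(0,3,0) retry=(2,0,0)
step 11 (A LOAD): counter=12 r=(12,11,9) succ=(0,3,0) retry=(2,0,0)
step 12 (A CAS): counter=13 r=(12,11,9) succ=(1,3,0) retry=(2,0,0)

counter=13 r=(12,11,9) succ=(1,3,0) retry=(2,0,0)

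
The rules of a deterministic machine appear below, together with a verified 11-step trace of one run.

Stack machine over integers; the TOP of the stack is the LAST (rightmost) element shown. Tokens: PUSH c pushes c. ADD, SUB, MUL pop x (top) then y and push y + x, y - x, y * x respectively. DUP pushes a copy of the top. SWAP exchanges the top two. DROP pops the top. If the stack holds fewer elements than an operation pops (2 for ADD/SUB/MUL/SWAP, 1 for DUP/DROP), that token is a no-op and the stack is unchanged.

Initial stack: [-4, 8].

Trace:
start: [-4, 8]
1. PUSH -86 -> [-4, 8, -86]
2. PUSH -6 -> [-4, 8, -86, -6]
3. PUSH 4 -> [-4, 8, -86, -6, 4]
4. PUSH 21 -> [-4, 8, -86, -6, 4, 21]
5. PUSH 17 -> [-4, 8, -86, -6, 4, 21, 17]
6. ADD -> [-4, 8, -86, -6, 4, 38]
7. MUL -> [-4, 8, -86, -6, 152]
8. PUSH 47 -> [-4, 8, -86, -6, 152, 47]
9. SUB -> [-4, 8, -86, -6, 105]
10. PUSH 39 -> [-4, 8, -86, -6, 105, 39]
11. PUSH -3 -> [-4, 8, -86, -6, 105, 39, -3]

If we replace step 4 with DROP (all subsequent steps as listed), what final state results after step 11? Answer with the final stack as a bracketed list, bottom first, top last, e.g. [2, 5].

[-4, 8, -993, 39, -3]

(re-executing from step 4 with the substitution; state before step 4: [-4, 8, -86, -6, 4])
4. DROP -> [-4, 8, -86, -6]
5. PUSH 17 -> [-4, 8, -86, -6, 17]
6. ADD -> [-4, 8, -86, 11]
7. MUL -> [-4, 8, -946]
8. PUSH 47 -> [-4, 8, -946, 47]
9. SUB -> [-4, 8, -993]
10. PUSH 39 -> [-4, 8, -993, 39]
11. PUSH -3 -> [-4, 8, -993, 39, -3]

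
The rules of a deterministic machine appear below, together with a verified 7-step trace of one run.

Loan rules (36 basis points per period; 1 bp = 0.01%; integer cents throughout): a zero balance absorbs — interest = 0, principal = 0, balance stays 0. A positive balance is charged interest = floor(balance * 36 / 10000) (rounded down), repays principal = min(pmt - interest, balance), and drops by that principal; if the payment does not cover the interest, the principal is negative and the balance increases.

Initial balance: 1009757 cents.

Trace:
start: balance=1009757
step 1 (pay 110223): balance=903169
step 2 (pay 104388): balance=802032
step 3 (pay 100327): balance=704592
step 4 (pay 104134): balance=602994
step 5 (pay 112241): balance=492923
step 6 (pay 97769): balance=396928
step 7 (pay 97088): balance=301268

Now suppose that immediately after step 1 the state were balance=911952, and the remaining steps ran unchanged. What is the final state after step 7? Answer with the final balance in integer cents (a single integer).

state after step 1 := balance=911952
step 2 (pay 104388): balance=810847
step 3 (pay 100327): balance=713439
step 4 (pay 104134): balance=611873
step 5 (pay 112241): balance=501834
step 6 (pay 97769): balance=405871
step 7 (pay 97088): balance=310244

310244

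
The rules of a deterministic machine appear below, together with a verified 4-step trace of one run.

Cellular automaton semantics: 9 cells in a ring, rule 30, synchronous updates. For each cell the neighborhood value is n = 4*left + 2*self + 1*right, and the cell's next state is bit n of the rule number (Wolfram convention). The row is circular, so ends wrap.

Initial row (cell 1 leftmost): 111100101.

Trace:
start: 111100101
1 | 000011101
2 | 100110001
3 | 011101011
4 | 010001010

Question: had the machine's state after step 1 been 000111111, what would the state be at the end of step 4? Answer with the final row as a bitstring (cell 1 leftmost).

state after step 1 := 000111111
2 | 101100000
3 | 101010001
4 | 001011011

001011011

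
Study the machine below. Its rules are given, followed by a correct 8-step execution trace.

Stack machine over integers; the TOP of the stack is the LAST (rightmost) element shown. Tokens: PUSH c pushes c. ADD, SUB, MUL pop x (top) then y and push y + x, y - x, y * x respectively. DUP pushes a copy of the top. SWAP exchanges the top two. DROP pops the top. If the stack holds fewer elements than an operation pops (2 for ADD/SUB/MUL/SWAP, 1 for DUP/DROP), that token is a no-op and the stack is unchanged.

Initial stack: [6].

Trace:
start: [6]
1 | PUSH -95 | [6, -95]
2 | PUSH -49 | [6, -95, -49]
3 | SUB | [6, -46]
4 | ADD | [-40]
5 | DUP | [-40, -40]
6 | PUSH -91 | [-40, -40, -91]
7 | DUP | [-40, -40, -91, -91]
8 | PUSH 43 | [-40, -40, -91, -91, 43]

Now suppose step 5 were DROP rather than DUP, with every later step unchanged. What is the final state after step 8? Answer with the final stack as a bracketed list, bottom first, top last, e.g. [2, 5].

[-91, -91, 43]

(re-executing from step 5 with the substitution; state before step 5: [-40])
5 | DROP | []
6 | PUSH -91 | [-91]
7 | DUP | [-91, -91]
8 | PUSH 43 | [-91, -91, 43]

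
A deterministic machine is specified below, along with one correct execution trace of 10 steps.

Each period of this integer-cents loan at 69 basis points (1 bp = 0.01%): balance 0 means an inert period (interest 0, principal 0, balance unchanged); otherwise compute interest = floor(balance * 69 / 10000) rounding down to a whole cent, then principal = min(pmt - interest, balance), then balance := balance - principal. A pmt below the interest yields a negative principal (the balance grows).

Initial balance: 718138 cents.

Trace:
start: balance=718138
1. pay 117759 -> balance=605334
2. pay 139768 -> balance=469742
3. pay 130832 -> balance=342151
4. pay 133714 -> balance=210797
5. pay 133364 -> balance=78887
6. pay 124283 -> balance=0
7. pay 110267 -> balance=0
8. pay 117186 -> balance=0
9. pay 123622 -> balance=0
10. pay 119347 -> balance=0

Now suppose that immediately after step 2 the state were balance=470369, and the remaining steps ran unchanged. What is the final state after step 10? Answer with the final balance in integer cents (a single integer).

state after step 2 := balance=470369
3. pay 130832 -> balance=342782
4. pay 133714 -> balance=211433
5. pay 133364 -> balance=79527
6. pay 124283 -> balance=0
7. pay 110267 -> balance=0
8. pay 117186 -> balance=0
9. pay 123622 -> balance=0
10. pay 119347 -> balance=0

0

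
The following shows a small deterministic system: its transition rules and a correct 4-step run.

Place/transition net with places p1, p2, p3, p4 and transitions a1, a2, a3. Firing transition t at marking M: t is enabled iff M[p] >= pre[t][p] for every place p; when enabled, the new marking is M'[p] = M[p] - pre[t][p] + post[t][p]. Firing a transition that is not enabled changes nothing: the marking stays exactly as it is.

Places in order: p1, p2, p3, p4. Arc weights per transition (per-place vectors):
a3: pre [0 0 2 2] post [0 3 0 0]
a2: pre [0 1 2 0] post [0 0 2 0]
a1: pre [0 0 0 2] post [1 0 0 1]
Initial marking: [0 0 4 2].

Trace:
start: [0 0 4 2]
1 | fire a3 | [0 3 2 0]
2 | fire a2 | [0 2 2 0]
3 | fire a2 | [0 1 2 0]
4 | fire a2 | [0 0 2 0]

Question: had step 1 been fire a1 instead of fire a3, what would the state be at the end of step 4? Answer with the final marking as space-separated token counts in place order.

1 0 4 1

(re-executing from step 1 with the substitution; state before step 1: [0 0 4 2])
1 | fire a1 | [1 0 4 1]
2 | fire a2 | [1 0 4 1]
3 | fire a2 | [1 0 4 1]
4 | fire a2 | [1 0 4 1]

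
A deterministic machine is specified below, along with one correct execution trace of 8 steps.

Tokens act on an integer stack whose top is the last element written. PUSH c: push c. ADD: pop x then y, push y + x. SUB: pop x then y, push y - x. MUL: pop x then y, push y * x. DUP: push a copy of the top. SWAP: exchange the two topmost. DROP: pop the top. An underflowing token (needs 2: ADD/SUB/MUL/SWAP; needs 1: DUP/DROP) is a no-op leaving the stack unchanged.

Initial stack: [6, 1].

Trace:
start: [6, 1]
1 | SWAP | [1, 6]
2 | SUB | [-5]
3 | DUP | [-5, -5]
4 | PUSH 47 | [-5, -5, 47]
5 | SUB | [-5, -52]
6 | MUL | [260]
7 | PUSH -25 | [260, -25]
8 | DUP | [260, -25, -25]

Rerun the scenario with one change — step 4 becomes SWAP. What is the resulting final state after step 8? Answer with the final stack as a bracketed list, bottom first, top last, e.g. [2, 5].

[0, -25, -25]

(re-executing from step 4 with the substitution; state before step 4: [-5, -5])
4 | SWAP | [-5, -5]
5 | SUB | [0]
6 | MUL | [0]
7 | PUSH -25 | [0, -25]
8 | DUP | [0, -25, -25]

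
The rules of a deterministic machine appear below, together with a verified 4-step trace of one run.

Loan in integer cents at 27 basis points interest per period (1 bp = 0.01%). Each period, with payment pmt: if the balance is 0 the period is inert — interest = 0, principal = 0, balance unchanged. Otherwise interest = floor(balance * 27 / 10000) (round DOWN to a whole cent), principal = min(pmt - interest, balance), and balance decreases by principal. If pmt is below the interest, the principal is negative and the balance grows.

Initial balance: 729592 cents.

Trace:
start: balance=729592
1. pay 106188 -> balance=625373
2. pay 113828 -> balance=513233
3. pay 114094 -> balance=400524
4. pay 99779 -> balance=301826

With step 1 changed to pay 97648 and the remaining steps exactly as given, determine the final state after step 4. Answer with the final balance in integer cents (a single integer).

(re-executing from step 1 with the substitution; state before step 1: balance=729592)
1. pay 97648 -> balance=633913
2. pay 113828 -> balance=521796
3. pay 114094 -> balance=409110
4. pay 99779 -> balance=310435

310435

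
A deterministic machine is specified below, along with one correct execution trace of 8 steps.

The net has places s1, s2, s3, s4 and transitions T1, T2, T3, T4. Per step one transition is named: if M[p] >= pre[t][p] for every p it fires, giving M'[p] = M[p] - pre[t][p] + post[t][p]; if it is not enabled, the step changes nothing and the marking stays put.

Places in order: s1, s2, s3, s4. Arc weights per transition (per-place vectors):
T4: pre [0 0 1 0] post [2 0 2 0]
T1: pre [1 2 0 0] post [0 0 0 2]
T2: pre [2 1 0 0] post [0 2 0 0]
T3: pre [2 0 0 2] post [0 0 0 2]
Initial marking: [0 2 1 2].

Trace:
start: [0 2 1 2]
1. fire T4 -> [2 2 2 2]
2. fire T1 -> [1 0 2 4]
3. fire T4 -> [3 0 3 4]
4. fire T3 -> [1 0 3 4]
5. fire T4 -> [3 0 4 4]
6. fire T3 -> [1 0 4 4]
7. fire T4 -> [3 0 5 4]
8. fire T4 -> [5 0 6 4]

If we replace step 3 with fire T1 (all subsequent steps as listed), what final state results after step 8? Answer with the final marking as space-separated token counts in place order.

(re-executing from step 3 with the substitution; state before step 3: [1 0 2 4])
3. fire T1 -> [1 0 2 4]
4. fire T3 -> [1 0 2 4]
5. fire T4 -> [3 0 3 4]
6. fire T3 -> [1 0 3 4]
7. fire T4 -> [3 0 4 4]
8. fire T4 -> [5 0 5 4]

5 0 5 4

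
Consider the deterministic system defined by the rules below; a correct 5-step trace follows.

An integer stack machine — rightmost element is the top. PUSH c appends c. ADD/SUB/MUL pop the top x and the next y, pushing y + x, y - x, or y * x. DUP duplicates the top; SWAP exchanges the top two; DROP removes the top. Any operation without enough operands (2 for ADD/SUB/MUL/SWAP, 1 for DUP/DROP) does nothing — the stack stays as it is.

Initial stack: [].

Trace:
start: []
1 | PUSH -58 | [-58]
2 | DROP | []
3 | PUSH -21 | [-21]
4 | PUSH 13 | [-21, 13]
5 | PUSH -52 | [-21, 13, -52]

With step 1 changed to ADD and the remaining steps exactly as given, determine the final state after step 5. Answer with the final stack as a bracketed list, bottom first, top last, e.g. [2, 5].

[-21, 13, -52]

(re-executing from step 1 with the substitution; state before step 1: [])
1 | ADD | []
2 | DROP | []
3 | PUSH -21 | [-21]
4 | PUSH 13 | [-21, 13]
5 | PUSH -52 | [-21, 13, -52]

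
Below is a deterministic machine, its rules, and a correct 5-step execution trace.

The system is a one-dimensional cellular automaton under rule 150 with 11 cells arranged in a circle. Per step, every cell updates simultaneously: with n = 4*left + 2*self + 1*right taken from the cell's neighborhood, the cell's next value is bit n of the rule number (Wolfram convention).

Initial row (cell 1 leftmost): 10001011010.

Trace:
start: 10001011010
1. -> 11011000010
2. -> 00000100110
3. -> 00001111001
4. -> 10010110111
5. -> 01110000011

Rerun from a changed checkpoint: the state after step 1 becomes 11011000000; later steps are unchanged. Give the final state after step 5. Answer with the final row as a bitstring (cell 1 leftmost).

01010100001

state after step 1 := 11011000000
2. -> 00000100001
3. -> 10001110011
4. -> 01010101101
5. -> 01010100001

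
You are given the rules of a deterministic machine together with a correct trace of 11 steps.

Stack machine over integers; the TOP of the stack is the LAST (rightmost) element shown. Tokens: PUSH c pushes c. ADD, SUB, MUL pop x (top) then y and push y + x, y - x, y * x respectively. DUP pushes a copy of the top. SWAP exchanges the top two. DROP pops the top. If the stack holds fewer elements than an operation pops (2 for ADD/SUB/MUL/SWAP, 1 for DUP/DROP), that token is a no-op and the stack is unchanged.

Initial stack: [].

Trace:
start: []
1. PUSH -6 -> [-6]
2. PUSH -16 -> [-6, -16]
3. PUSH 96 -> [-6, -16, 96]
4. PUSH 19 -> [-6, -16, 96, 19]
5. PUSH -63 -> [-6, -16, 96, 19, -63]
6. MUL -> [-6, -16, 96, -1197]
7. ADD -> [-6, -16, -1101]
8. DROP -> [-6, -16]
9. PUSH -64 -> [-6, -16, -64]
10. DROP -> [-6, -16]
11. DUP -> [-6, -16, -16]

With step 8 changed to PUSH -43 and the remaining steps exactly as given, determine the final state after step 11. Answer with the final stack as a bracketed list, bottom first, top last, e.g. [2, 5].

(re-executing from step 8 with the substitution; state before step 8: [-6, -16, -1101])
8. PUSH -43 -> [-6, -16, -1101, -43]
9. PUSH -64 -> [-6, -16, -1101, -43, -64]
10. DROP -> [-6, -16, -1101, -43]
11. DUP -> [-6, -16, -1101, -43, -43]

[-6, -16, -1101, -43, -43]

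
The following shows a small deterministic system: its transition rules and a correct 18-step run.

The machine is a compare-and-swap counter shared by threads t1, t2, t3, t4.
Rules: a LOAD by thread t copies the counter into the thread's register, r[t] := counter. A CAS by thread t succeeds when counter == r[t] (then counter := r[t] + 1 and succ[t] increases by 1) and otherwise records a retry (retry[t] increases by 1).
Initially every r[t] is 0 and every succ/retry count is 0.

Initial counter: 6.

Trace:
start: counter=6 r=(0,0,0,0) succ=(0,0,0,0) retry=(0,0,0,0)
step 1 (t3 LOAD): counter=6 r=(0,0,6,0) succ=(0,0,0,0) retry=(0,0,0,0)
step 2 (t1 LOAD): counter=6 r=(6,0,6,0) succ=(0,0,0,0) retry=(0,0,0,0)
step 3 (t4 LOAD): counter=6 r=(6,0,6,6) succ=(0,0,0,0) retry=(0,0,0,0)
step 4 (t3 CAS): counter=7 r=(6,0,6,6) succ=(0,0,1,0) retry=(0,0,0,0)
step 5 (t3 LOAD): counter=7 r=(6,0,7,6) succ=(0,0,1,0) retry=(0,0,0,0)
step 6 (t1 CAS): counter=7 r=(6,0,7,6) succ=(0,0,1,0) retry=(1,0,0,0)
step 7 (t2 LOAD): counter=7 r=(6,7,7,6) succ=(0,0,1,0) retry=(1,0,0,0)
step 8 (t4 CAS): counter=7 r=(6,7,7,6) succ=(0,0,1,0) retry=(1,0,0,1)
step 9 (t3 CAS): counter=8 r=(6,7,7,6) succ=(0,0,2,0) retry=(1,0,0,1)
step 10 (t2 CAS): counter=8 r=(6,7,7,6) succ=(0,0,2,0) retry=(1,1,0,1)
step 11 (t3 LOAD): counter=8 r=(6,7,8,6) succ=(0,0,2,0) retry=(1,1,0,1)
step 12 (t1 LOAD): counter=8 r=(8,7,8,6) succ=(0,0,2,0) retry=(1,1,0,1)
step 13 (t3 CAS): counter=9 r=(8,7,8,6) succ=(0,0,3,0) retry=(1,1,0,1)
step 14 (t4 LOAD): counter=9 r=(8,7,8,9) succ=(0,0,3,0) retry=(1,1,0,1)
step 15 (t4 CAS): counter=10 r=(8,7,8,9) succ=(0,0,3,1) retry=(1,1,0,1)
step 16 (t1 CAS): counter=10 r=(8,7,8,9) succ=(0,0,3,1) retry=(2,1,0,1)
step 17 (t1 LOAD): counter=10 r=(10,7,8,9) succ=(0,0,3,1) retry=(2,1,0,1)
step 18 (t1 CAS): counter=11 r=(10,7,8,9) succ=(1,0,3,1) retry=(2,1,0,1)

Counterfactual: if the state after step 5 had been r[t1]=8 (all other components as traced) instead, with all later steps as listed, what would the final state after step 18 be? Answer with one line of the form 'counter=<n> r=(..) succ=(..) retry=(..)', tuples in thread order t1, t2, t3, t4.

state after step 5 := counter=7 r=(8,0,7,6) succ=(0,0,1,0) retry=(0,0,0,0)
step 6 (t1 CAS): counter=7 r=(8,0,7,6) succ=(0,0,1,0) retry=(1,0,0,0)
step 7 (t2 LOAD): counter=7 r=(8,7,7,6) succ=(0,0,1,0) retry=(1,0,0,0)
step 8 (t4 CAS): counter=7 r=(8,7,7,6) succ=(0,0,1,0) retry=(1,0,0,1)
step 9 (t3 CAS): counter=8 r=(8,7,7,6) succ=(0,0,2,0) retry=(1,0,0,1)
step 10 (t2 CAS): counter=8 r=(8,7,7,6) succ=(0,0,2,0) retry=(1,1,0,1)
step 11 (t3 LOAD): counter=8 r=(8,7,8,6) succ=(0,0,2,0) retry=(1,1,0,1)
step 12 (t1 LOAD): counter=8 r=(8,7,8,6) succ=(0,0,2,0) retry=(1,1,0,1)
step 13 (t3 CAS): counter=9 r=(8,7,8,6) succ=(0,0,3,0) retry=(1,1,0,1)
step 14 (t4 LOAD): counter=9 r=(8,7,8,9) succ=(0,0,3,0) retry=(1,1,0,1)
step 15 (t4 CAS): counter=10 r=(8,7,8,9) succ=(0,0,3,1) retry=(1,1,0,1)
step 16 (t1 CAS): counter=10 r=(8,7,8,9) succ=(0,0,3,1) retry=(2,1,0,1)
step 17 (t1 LOAD): counter=10 r=(10,7,8,9) succ=(0,0,3,1) retry=(2,1,0,1)
step 18 (t1 CAS): counter=11 r=(10,7,8,9) succ=(1,0,3,1) retry=(2,1,0,1)

counter=11 r=(10,7,8,9) succ=(1,0,3,1) retry=(2,1,0,1)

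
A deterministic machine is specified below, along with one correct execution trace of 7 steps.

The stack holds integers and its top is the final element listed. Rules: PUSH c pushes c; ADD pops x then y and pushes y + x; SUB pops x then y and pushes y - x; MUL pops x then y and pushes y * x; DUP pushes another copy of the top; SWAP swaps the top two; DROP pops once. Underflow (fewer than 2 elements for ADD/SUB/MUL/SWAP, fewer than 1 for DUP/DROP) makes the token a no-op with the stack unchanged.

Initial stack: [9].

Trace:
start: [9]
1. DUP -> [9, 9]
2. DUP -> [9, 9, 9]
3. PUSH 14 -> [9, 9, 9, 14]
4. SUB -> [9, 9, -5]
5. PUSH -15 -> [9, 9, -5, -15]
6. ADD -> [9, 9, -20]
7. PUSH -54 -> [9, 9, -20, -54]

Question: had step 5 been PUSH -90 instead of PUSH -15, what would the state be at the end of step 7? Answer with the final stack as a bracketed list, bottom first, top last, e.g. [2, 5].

[9, 9, -95, -54]

(re-executing from step 5 with the substitution; state before step 5: [9, 9, -5])
5. PUSH -90 -> [9, 9, -5, -90]
6. ADD -> [9, 9, -95]
7. PUSH -54 -> [9, 9, -95, -54]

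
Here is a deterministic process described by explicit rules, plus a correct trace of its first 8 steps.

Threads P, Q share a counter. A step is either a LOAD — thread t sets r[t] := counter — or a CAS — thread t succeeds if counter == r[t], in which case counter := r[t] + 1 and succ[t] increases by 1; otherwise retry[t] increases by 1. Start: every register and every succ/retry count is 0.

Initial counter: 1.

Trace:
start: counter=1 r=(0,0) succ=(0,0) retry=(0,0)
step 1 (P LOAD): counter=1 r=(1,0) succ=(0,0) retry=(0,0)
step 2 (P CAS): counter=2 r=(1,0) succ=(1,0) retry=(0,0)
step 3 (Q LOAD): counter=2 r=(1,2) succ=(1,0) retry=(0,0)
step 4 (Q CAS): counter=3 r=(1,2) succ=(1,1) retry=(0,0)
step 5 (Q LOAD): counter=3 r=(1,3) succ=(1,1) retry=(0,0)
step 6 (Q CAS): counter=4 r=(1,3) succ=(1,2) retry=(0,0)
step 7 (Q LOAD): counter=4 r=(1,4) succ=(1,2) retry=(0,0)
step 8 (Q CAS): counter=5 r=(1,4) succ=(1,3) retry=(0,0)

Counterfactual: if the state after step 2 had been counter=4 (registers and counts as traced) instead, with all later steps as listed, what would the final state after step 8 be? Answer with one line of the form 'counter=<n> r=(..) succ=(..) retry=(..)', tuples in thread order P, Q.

state after step 2 := counter=4 r=(1,0) succ=(1,0) retry=(0,0)
step 3 (Q LOAD): counter=4 r=(1,4) succ=(1,0) retry=(0,0)
step 4 (Q CAS): counter=5 r=(1,4) succ=(1,1) retry=(0,0)
step 5 (Q LOAD): counter=5 r=(1,5) succ=(1,1) retry=(0,0)
step 6 (Q CAS): counter=6 r=(1,5) succ=(1,2) retry=(0,0)
step 7 (Q LOAD): counter=6 r=(1,6) succ=(1,2) retry=(0,0)
step 8 (Q CAS): counter=7 r=(1,6) succ=(1,3) retry=(0,0)

counter=7 r=(1,6) succ=(1,3) retry=(0,0)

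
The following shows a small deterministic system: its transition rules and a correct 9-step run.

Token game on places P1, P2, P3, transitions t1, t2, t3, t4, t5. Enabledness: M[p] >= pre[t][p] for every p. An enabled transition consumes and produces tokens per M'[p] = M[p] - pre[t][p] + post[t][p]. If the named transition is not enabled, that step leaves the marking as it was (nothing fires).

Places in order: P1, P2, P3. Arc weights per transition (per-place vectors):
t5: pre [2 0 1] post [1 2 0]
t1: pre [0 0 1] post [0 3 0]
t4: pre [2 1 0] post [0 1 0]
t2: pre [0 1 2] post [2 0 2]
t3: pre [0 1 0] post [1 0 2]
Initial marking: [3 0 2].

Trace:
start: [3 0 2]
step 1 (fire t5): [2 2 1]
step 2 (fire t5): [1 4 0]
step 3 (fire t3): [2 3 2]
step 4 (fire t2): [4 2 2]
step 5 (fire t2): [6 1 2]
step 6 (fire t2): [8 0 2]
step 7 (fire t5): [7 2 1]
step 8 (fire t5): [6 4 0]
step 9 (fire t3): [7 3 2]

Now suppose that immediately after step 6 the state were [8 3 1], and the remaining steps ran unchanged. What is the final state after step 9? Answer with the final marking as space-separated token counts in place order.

8 4 2

state after step 6 := [8 3 1]
step 7 (fire t5): [7 5 0]
step 8 (fire t5): [7 5 0]
step 9 (fire t3): [8 4 2]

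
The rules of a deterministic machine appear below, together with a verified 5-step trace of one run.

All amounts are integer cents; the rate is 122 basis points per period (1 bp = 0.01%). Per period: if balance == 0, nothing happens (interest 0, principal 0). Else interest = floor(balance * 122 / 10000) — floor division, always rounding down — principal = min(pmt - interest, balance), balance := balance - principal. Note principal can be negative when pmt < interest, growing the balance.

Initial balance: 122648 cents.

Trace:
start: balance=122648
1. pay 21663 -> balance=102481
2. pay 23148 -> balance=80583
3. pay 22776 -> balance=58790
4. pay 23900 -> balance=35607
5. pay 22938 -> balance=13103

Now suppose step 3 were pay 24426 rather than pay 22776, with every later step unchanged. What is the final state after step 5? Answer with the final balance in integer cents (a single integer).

11413

(re-executing from step 3 with the substitution; state before step 3: balance=80583)
3. pay 24426 -> balance=57140
4. pay 23900 -> balance=33937
5. pay 22938 -> balance=11413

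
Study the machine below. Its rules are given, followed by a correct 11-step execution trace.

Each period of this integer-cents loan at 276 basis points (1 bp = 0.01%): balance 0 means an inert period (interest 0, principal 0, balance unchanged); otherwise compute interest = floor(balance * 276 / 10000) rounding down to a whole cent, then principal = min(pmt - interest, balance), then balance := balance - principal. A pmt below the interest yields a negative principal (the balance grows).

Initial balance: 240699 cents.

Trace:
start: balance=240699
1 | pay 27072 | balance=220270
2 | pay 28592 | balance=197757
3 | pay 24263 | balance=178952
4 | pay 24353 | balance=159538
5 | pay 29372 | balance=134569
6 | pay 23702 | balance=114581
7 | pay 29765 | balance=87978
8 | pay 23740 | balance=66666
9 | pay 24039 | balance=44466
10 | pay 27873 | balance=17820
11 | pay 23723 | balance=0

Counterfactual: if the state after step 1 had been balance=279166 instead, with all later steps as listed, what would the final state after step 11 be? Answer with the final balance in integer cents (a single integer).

71912

state after step 1 := balance=279166
2 | pay 28592 | balance=258278
3 | pay 24263 | balance=241143
4 | pay 24353 | balance=223445
5 | pay 29372 | balance=200240
6 | pay 23702 | balance=182064
7 | pay 29765 | balance=157323
8 | pay 23740 | balance=137925
9 | pay 24039 | balance=117692
10 | pay 27873 | balance=93067
11 | pay 23723 | balance=71912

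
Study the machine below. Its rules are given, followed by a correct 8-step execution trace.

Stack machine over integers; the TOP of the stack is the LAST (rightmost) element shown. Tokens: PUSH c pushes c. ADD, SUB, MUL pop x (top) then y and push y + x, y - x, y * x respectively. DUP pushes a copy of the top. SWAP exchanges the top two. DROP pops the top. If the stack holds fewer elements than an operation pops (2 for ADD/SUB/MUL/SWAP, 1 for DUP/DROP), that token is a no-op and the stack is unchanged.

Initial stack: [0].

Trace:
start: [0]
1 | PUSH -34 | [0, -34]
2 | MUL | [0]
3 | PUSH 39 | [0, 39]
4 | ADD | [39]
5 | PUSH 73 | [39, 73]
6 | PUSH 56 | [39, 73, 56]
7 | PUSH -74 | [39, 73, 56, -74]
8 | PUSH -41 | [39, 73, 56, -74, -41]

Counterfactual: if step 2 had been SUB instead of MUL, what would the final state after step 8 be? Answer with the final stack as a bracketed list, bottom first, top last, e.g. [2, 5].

(re-executing from step 2 with the substitution; state before step 2: [0, -34])
2 | SUB | [34]
3 | PUSH 39 | [34, 39]
4 | ADD | [73]
5 | PUSH 73 | [73, 73]
6 | PUSH 56 | [73, 73, 56]
7 | PUSH -74 | [73, 73, 56, -74]
8 | PUSH -41 | [73, 73, 56, -74, -41]

[73, 73, 56, -74, -41]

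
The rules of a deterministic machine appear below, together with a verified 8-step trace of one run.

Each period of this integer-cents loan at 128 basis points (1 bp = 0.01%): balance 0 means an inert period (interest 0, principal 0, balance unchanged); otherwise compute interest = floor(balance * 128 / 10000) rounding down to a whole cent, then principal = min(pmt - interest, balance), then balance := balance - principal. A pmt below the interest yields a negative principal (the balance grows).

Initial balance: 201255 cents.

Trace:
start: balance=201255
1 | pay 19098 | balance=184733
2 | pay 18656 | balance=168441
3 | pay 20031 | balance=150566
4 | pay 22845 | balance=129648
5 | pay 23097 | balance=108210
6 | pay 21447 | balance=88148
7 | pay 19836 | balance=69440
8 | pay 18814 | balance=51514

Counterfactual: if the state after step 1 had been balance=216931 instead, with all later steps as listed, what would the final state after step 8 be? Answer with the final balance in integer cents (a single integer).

state after step 1 := balance=216931
2 | pay 18656 | balance=201051
3 | pay 20031 | balance=183593
4 | pay 22845 | balance=163097
5 | pay 23097 | balance=142087
6 | pay 21447 | balance=122458
7 | pay 19836 | balance=104189
8 | pay 18814 | balance=86708

86708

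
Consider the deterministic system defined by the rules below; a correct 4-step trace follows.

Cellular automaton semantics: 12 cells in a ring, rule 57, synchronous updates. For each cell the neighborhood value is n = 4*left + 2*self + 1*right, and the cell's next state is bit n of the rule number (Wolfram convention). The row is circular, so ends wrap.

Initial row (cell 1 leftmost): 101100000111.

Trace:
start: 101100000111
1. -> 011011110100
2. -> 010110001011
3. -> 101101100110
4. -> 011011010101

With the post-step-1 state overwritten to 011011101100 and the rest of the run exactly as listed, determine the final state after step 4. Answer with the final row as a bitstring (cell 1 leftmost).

state after step 1 := 011011101100
2. -> 010110011011
3. -> 101101010110
4. -> 011010101101

011010101101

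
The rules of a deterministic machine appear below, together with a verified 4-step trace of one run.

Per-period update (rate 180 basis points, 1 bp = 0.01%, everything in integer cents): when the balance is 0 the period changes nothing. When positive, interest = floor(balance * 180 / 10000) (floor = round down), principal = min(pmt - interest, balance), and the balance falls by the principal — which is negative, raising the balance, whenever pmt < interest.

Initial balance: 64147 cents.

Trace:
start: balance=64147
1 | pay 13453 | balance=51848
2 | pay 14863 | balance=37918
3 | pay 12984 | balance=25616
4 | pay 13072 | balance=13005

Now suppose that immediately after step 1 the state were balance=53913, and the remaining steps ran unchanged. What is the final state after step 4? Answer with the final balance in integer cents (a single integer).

state after step 1 := balance=53913
2 | pay 14863 | balance=40020
3 | pay 12984 | balance=27756
4 | pay 13072 | balance=15183

15183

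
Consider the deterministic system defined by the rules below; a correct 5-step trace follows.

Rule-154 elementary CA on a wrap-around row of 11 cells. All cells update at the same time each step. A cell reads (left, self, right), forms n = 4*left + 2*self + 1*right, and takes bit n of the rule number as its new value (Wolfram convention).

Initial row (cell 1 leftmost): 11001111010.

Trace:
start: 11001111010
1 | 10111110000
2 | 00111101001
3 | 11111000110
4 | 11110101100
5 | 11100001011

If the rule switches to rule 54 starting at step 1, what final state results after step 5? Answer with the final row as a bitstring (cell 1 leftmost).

(re-executing steps 1..5 under rule 54; state before step 1: 11001111010)
1 | 00110000111
2 | 11001001000
3 | 00111111101
4 | 11000000011
5 | 00100000100

00100000100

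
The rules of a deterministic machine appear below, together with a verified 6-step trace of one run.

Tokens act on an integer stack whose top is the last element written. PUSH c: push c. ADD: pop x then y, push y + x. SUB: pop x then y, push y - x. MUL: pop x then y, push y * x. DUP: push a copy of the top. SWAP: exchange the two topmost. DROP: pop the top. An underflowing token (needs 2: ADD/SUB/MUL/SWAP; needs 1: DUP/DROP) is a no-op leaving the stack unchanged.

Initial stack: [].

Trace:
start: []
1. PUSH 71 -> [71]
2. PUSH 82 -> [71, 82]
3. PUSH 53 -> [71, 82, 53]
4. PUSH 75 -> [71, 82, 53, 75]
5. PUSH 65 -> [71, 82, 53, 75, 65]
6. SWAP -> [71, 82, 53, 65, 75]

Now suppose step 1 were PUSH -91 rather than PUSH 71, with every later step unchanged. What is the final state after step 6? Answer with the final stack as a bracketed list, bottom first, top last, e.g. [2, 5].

(re-executing from step 1 with the substitution; state before step 1: [])
1. PUSH -91 -> [-91]
2. PUSH 82 -> [-91, 82]
3. PUSH 53 -> [-91, 82, 53]
4. PUSH 75 -> [-91, 82, 53, 75]
5. PUSH 65 -> [-91, 82, 53, 75, 65]
6. SWAP -> [-91, 82, 53, 65, 75]

[-91, 82, 53, 65, 75]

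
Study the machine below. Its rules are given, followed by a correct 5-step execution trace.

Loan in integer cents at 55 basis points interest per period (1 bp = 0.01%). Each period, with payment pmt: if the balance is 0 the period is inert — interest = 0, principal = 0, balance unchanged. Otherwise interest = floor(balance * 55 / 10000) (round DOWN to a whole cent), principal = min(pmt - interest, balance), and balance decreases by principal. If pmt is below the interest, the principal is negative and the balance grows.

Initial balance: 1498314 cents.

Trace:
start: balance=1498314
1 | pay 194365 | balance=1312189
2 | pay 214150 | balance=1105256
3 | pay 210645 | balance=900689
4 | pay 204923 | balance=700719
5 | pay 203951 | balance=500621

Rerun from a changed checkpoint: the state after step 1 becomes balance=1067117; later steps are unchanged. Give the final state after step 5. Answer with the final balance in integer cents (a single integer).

state after step 1 := balance=1067117
2 | pay 214150 | balance=858836
3 | pay 210645 | balance=652914
4 | pay 204923 | balance=451582
5 | pay 203951 | balance=250114

250114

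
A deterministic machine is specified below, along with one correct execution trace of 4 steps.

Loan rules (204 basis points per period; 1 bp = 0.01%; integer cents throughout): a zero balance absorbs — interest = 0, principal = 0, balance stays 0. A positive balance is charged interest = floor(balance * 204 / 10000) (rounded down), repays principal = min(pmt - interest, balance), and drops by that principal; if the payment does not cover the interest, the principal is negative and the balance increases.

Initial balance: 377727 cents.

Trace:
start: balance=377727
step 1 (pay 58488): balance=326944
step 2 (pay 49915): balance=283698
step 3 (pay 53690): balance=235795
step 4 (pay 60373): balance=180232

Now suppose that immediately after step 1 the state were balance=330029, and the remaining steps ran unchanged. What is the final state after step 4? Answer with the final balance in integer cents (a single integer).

state after step 1 := balance=330029
step 2 (pay 49915): balance=286846
step 3 (pay 53690): balance=239007
step 4 (pay 60373): balance=183509

183509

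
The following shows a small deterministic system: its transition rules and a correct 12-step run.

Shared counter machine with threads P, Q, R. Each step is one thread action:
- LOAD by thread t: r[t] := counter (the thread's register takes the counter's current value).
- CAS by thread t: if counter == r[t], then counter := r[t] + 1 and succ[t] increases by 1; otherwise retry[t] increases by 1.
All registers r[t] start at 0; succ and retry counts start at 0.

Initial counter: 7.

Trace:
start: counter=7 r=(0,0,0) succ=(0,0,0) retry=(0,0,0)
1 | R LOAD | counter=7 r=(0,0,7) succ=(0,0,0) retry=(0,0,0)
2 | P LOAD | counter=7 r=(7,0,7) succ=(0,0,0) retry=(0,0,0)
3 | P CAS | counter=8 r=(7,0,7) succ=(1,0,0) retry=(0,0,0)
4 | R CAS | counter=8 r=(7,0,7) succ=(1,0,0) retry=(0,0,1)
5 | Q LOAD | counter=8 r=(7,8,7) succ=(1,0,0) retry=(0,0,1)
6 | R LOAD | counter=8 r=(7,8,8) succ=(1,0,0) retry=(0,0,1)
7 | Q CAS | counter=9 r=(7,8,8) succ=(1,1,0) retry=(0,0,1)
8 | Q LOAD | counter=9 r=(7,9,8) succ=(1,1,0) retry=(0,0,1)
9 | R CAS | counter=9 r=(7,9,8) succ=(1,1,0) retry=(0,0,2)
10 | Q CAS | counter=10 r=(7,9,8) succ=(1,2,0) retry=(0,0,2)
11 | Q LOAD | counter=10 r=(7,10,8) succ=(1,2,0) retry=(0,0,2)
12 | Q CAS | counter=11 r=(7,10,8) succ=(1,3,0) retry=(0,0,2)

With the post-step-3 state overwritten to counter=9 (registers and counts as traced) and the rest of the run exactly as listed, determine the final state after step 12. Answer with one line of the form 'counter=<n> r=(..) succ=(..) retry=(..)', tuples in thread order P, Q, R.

counter=12 r=(7,11,9) succ=(1,3,0) retry=(0,0,2)

state after step 3 := counter=9 r=(7,0,7) succ=(1,0,0) retry=(0,0,0)
4 | R CAS | counter=9 r=(7,0,7) succ=(1,0,0) retry=(0,0,1)
5 | Q LOAD | counter=9 r=(7,9,7) succ=(1,0,0) retry=(0,0,1)
6 | R LOAD | counter=9 r=(7,9,9) succ=(1,0,0) retry=(0,0,1)
7 | Q CAS | counter=10 r=(7,9,9) succ=(1,1,0) retry=(0,0,1)
8 | Q LOAD | counter=10 r=(7,10,9) succ=(1,1,0) retry=(0,0,1)
9 | R CAS | counter=10 r=(7,10,9) succ=(1,1,0) retry=(0,0,2)
10 | Q CAS | counter=11 r=(7,10,9) succ=(1,2,0) retry=(0,0,2)
11 | Q LOAD | counter=11 r=(7,11,9) succ=(1,2,0) retry=(0,0,2)
12 | Q CAS | counter=12 r=(7,11,9) succ=(1,3,0) retry=(0,0,2)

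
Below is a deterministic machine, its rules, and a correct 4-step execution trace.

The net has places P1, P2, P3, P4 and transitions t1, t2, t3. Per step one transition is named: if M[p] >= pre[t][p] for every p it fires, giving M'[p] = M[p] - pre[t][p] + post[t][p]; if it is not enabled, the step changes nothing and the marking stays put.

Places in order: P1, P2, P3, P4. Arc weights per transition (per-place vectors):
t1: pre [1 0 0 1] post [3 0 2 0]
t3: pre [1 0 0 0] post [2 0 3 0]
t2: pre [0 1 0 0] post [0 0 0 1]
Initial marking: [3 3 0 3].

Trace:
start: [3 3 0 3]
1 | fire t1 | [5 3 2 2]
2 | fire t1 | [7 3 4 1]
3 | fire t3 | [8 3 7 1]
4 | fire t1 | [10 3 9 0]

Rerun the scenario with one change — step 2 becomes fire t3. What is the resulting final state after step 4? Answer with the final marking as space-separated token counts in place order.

9 3 10 1

(re-executing from step 2 with the substitution; state before step 2: [5 3 2 2])
2 | fire t3 | [6 3 5 2]
3 | fire t3 | [7 3 8 2]
4 | fire t1 | [9 3 10 1]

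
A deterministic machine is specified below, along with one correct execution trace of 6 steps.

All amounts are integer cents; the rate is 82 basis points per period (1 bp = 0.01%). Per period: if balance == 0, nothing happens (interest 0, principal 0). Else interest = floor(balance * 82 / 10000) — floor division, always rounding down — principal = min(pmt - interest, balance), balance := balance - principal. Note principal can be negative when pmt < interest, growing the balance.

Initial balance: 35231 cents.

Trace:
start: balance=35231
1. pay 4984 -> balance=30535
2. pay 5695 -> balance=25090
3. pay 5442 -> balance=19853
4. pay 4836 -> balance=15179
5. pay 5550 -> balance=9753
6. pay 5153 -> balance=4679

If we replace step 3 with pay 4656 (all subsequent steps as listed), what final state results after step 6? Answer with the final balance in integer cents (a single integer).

(re-executing from step 3 with the substitution; state before step 3: balance=25090)
3. pay 4656 -> balance=20639
4. pay 4836 -> balance=15972
5. pay 5550 -> balance=10552
6. pay 5153 -> balance=5485

5485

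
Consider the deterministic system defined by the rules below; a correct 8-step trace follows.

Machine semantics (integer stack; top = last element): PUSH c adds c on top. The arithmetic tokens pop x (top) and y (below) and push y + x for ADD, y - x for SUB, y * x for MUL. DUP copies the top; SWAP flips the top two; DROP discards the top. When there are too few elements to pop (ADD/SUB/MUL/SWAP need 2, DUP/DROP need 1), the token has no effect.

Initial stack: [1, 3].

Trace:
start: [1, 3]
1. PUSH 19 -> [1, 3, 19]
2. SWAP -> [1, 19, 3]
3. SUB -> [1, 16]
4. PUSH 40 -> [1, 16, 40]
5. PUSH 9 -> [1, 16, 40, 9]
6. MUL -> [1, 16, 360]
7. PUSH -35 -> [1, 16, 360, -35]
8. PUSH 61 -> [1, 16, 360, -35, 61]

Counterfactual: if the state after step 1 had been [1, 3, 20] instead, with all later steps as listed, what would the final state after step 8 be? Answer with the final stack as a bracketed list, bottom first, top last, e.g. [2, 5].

[1, 17, 360, -35, 61]

state after step 1 := [1, 3, 20]
2. SWAP -> [1, 20, 3]
3. SUB -> [1, 17]
4. PUSH 40 -> [1, 17, 40]
5. PUSH 9 -> [1, 17, 40, 9]
6. MUL -> [1, 17, 360]
7. PUSH -35 -> [1, 17, 360, -35]
8. PUSH 61 -> [1, 17, 360, -35, 61]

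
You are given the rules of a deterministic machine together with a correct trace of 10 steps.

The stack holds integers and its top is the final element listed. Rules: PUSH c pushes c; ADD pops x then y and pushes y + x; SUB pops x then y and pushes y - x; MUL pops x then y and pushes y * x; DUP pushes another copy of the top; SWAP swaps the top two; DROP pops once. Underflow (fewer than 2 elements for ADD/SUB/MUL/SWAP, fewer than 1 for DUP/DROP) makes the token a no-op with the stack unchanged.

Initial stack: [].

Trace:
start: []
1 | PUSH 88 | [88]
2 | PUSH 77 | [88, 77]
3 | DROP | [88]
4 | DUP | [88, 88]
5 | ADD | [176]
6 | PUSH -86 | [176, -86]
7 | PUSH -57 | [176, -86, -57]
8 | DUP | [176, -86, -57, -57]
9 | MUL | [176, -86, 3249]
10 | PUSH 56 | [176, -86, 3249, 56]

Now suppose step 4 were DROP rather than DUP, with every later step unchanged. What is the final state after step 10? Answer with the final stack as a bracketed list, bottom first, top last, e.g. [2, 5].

(re-executing from step 4 with the substitution; state before step 4: [88])
4 | DROP | []
5 | ADD | []
6 | PUSH -86 | [-86]
7 | PUSH -57 | [-86, -57]
8 | DUP | [-86, -57, -57]
9 | MUL | [-86, 3249]
10 | PUSH 56 | [-86, 3249, 56]

[-86, 3249, 56]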